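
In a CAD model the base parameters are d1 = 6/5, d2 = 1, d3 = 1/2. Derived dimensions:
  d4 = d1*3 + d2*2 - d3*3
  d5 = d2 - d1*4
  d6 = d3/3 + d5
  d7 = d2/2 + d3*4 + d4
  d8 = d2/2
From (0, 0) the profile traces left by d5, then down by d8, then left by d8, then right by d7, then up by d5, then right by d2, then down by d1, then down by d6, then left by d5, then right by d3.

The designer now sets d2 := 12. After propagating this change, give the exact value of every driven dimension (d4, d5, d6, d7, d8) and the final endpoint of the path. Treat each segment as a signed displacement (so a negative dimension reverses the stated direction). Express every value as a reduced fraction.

Apply edit: d2 := 12
  d4 = d1*3 + d2*2 - d3*3 = 261/10
  d5 = d2 - d1*4 = 36/5
  d6 = d3/3 + d5 = 221/30
  d7 = d2/2 + d3*4 + d4 = 341/10
  d8 = d2/2 = 6
Walk from origin (0, 0):
  seg 1: left by d5 = 36/5 → (-36/5, 0)
  seg 2: down by d8 = 6 → (-36/5, -6)
  seg 3: left by d8 = 6 → (-66/5, -6)
  seg 4: right by d7 = 341/10 → (209/10, -6)
  seg 5: up by d5 = 36/5 → (209/10, 6/5)
  seg 6: right by d2 = 12 → (329/10, 6/5)
  seg 7: down by d1 = 6/5 → (329/10, 0)
  seg 8: down by d6 = 221/30 → (329/10, -221/30)
  seg 9: left by d5 = 36/5 → (257/10, -221/30)
  seg 10: right by d3 = 1/2 → (131/5, -221/30)

d4 = 261/10
d5 = 36/5
d6 = 221/30
d7 = 341/10
d8 = 6
endpoint = (131/5, -221/30)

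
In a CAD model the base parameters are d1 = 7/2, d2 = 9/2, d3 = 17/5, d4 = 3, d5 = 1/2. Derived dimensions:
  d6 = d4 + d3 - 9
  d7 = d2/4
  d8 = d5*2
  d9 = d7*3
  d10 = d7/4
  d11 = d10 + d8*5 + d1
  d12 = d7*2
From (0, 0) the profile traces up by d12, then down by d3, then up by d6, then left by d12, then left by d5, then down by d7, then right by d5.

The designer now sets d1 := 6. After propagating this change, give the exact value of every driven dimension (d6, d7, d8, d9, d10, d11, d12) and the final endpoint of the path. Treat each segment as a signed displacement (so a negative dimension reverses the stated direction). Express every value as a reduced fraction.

Apply edit: d1 := 6
  d6 = d4 + d3 - 9 = -13/5
  d7 = d2/4 = 9/8
  d8 = d5*2 = 1
  d9 = d7*3 = 27/8
  d10 = d7/4 = 9/32
  d11 = d10 + d8*5 + d1 = 361/32
  d12 = d7*2 = 9/4
Walk from origin (0, 0):
  seg 1: up by d12 = 9/4 → (0, 9/4)
  seg 2: down by d3 = 17/5 → (0, -23/20)
  seg 3: up by d6 = -13/5 → (0, -15/4)
  seg 4: left by d12 = 9/4 → (-9/4, -15/4)
  seg 5: left by d5 = 1/2 → (-11/4, -15/4)
  seg 6: down by d7 = 9/8 → (-11/4, -39/8)
  seg 7: right by d5 = 1/2 → (-9/4, -39/8)

d6 = -13/5
d7 = 9/8
d8 = 1
d9 = 27/8
d10 = 9/32
d11 = 361/32
d12 = 9/4
endpoint = (-9/4, -39/8)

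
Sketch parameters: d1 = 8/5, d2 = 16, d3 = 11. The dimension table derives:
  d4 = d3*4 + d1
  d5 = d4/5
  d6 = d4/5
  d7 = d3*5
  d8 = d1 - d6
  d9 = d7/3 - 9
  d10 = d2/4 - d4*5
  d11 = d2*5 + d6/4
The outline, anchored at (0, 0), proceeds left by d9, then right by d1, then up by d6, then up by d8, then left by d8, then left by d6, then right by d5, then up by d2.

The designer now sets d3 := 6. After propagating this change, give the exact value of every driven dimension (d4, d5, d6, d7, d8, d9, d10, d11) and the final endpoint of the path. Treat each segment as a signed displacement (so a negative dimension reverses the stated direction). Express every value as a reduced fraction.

d4 = 128/5
d5 = 128/25
d6 = 128/25
d7 = 30
d8 = -88/25
d9 = 1
d10 = -124
d11 = 2032/25
endpoint = (103/25, 88/5)

Apply edit: d3 := 6
  d4 = d3*4 + d1 = 128/5
  d5 = d4/5 = 128/25
  d6 = d4/5 = 128/25
  d7 = d3*5 = 30
  d8 = d1 - d6 = -88/25
  d9 = d7/3 - 9 = 1
  d10 = d2/4 - d4*5 = -124
  d11 = d2*5 + d6/4 = 2032/25
Walk from origin (0, 0):
  seg 1: left by d9 = 1 → (-1, 0)
  seg 2: right by d1 = 8/5 → (3/5, 0)
  seg 3: up by d6 = 128/25 → (3/5, 128/25)
  seg 4: up by d8 = -88/25 → (3/5, 8/5)
  seg 5: left by d8 = -88/25 → (103/25, 8/5)
  seg 6: left by d6 = 128/25 → (-1, 8/5)
  seg 7: right by d5 = 128/25 → (103/25, 8/5)
  seg 8: up by d2 = 16 → (103/25, 88/5)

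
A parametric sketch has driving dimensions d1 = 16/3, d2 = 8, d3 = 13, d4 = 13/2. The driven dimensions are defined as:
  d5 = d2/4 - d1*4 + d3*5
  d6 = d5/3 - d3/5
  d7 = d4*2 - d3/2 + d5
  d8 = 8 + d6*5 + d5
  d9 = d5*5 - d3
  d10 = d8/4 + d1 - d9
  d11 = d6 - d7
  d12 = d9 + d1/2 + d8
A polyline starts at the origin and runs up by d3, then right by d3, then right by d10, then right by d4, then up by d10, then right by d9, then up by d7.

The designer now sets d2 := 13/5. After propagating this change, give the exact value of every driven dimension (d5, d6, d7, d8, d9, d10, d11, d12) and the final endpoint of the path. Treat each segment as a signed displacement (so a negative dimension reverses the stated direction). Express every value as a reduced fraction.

d5 = 2659/60
d6 = 2191/180
d7 = 3049/60
d8 = 5093/45
d9 = 2503/12
d10 = -7873/45
d11 = -1739/45
d12 = 58397/180
endpoint = (9563/180, -4001/36)

Apply edit: d2 := 13/5
  d5 = d2/4 - d1*4 + d3*5 = 2659/60
  d6 = d5/3 - d3/5 = 2191/180
  d7 = d4*2 - d3/2 + d5 = 3049/60
  d8 = 8 + d6*5 + d5 = 5093/45
  d9 = d5*5 - d3 = 2503/12
  d10 = d8/4 + d1 - d9 = -7873/45
  d11 = d6 - d7 = -1739/45
  d12 = d9 + d1/2 + d8 = 58397/180
Walk from origin (0, 0):
  seg 1: up by d3 = 13 → (0, 13)
  seg 2: right by d3 = 13 → (13, 13)
  seg 3: right by d10 = -7873/45 → (-7288/45, 13)
  seg 4: right by d4 = 13/2 → (-13991/90, 13)
  seg 5: up by d10 = -7873/45 → (-13991/90, -7288/45)
  seg 6: right by d9 = 2503/12 → (9563/180, -7288/45)
  seg 7: up by d7 = 3049/60 → (9563/180, -4001/36)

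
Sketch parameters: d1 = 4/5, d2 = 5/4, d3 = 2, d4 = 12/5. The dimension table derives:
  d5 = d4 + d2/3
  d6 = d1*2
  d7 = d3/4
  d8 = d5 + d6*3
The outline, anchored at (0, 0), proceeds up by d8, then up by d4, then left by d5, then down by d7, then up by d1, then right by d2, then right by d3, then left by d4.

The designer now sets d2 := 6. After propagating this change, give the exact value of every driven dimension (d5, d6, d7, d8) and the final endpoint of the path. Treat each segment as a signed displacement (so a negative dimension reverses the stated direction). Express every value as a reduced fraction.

Apply edit: d2 := 6
  d5 = d4 + d2/3 = 22/5
  d6 = d1*2 = 8/5
  d7 = d3/4 = 1/2
  d8 = d5 + d6*3 = 46/5
Walk from origin (0, 0):
  seg 1: up by d8 = 46/5 → (0, 46/5)
  seg 2: up by d4 = 12/5 → (0, 58/5)
  seg 3: left by d5 = 22/5 → (-22/5, 58/5)
  seg 4: down by d7 = 1/2 → (-22/5, 111/10)
  seg 5: up by d1 = 4/5 → (-22/5, 119/10)
  seg 6: right by d2 = 6 → (8/5, 119/10)
  seg 7: right by d3 = 2 → (18/5, 119/10)
  seg 8: left by d4 = 12/5 → (6/5, 119/10)

d5 = 22/5
d6 = 8/5
d7 = 1/2
d8 = 46/5
endpoint = (6/5, 119/10)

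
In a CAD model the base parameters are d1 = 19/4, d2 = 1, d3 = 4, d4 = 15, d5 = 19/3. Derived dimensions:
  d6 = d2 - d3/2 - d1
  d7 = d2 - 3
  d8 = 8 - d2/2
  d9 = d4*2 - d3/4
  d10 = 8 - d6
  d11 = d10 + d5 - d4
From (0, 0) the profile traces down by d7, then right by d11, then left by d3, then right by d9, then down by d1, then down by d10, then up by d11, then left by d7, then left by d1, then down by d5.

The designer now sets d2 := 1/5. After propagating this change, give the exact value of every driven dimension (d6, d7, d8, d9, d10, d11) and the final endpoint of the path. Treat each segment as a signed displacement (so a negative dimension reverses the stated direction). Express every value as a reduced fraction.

Apply edit: d2 := 1/5
  d6 = d2 - d3/2 - d1 = -131/20
  d7 = d2 - 3 = -14/5
  d8 = 8 - d2/2 = 79/10
  d9 = d4*2 - d3/4 = 29
  d10 = 8 - d6 = 291/20
  d11 = d10 + d5 - d4 = 353/60
Walk from origin (0, 0):
  seg 1: down by d7 = -14/5 → (0, 14/5)
  seg 2: right by d11 = 353/60 → (353/60, 14/5)
  seg 3: left by d3 = 4 → (113/60, 14/5)
  seg 4: right by d9 = 29 → (1853/60, 14/5)
  seg 5: down by d1 = 19/4 → (1853/60, -39/20)
  seg 6: down by d10 = 291/20 → (1853/60, -33/2)
  seg 7: up by d11 = 353/60 → (1853/60, -637/60)
  seg 8: left by d7 = -14/5 → (2021/60, -637/60)
  seg 9: left by d1 = 19/4 → (434/15, -637/60)
  seg 10: down by d5 = 19/3 → (434/15, -339/20)

d6 = -131/20
d7 = -14/5
d8 = 79/10
d9 = 29
d10 = 291/20
d11 = 353/60
endpoint = (434/15, -339/20)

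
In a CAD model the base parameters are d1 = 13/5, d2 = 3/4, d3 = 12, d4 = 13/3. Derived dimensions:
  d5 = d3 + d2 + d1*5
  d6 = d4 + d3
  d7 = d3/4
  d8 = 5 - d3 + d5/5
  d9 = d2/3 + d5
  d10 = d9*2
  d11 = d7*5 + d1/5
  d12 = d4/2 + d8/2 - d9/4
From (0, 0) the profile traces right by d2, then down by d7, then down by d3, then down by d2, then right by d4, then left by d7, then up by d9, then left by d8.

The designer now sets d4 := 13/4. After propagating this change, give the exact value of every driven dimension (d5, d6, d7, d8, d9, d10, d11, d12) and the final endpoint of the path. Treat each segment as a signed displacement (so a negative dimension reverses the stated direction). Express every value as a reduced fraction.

d5 = 103/4
d6 = 61/4
d7 = 3
d8 = -37/20
d9 = 26
d10 = 52
d11 = 388/25
d12 = -29/5
endpoint = (57/20, 41/4)

Apply edit: d4 := 13/4
  d5 = d3 + d2 + d1*5 = 103/4
  d6 = d4 + d3 = 61/4
  d7 = d3/4 = 3
  d8 = 5 - d3 + d5/5 = -37/20
  d9 = d2/3 + d5 = 26
  d10 = d9*2 = 52
  d11 = d7*5 + d1/5 = 388/25
  d12 = d4/2 + d8/2 - d9/4 = -29/5
Walk from origin (0, 0):
  seg 1: right by d2 = 3/4 → (3/4, 0)
  seg 2: down by d7 = 3 → (3/4, -3)
  seg 3: down by d3 = 12 → (3/4, -15)
  seg 4: down by d2 = 3/4 → (3/4, -63/4)
  seg 5: right by d4 = 13/4 → (4, -63/4)
  seg 6: left by d7 = 3 → (1, -63/4)
  seg 7: up by d9 = 26 → (1, 41/4)
  seg 8: left by d8 = -37/20 → (57/20, 41/4)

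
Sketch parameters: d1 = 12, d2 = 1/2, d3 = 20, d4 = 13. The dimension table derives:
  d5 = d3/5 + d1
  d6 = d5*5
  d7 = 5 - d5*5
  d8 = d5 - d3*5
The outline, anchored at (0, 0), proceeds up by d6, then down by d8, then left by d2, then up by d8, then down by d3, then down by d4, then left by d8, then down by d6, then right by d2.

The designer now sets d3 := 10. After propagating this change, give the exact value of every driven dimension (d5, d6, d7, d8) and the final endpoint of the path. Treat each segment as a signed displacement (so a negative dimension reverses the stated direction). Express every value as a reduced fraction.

Apply edit: d3 := 10
  d5 = d3/5 + d1 = 14
  d6 = d5*5 = 70
  d7 = 5 - d5*5 = -65
  d8 = d5 - d3*5 = -36
Walk from origin (0, 0):
  seg 1: up by d6 = 70 → (0, 70)
  seg 2: down by d8 = -36 → (0, 106)
  seg 3: left by d2 = 1/2 → (-1/2, 106)
  seg 4: up by d8 = -36 → (-1/2, 70)
  seg 5: down by d3 = 10 → (-1/2, 60)
  seg 6: down by d4 = 13 → (-1/2, 47)
  seg 7: left by d8 = -36 → (71/2, 47)
  seg 8: down by d6 = 70 → (71/2, -23)
  seg 9: right by d2 = 1/2 → (36, -23)

d5 = 14
d6 = 70
d7 = -65
d8 = -36
endpoint = (36, -23)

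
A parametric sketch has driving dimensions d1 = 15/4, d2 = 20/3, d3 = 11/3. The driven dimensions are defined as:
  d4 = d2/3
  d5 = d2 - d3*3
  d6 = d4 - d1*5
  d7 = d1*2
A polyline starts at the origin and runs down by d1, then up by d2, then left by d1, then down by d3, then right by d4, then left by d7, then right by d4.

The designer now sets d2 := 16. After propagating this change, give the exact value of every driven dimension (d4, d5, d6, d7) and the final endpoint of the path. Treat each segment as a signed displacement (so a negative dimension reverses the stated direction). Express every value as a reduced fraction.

Apply edit: d2 := 16
  d4 = d2/3 = 16/3
  d5 = d2 - d3*3 = 5
  d6 = d4 - d1*5 = -161/12
  d7 = d1*2 = 15/2
Walk from origin (0, 0):
  seg 1: down by d1 = 15/4 → (0, -15/4)
  seg 2: up by d2 = 16 → (0, 49/4)
  seg 3: left by d1 = 15/4 → (-15/4, 49/4)
  seg 4: down by d3 = 11/3 → (-15/4, 103/12)
  seg 5: right by d4 = 16/3 → (19/12, 103/12)
  seg 6: left by d7 = 15/2 → (-71/12, 103/12)
  seg 7: right by d4 = 16/3 → (-7/12, 103/12)

d4 = 16/3
d5 = 5
d6 = -161/12
d7 = 15/2
endpoint = (-7/12, 103/12)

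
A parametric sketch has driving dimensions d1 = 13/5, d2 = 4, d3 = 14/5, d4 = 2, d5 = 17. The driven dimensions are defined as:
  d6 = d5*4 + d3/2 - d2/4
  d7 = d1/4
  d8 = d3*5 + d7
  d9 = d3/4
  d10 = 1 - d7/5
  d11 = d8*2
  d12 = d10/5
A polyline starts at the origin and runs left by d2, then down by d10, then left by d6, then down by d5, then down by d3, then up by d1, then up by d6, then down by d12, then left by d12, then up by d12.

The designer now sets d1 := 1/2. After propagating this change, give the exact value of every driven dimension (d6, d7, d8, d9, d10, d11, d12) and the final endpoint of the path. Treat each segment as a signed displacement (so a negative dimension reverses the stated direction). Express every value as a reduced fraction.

d6 = 342/5
d7 = 1/8
d8 = 113/8
d9 = 7/10
d10 = 39/40
d11 = 113/4
d12 = 39/200
endpoint = (-14519/200, 385/8)

Apply edit: d1 := 1/2
  d6 = d5*4 + d3/2 - d2/4 = 342/5
  d7 = d1/4 = 1/8
  d8 = d3*5 + d7 = 113/8
  d9 = d3/4 = 7/10
  d10 = 1 - d7/5 = 39/40
  d11 = d8*2 = 113/4
  d12 = d10/5 = 39/200
Walk from origin (0, 0):
  seg 1: left by d2 = 4 → (-4, 0)
  seg 2: down by d10 = 39/40 → (-4, -39/40)
  seg 3: left by d6 = 342/5 → (-362/5, -39/40)
  seg 4: down by d5 = 17 → (-362/5, -719/40)
  seg 5: down by d3 = 14/5 → (-362/5, -831/40)
  seg 6: up by d1 = 1/2 → (-362/5, -811/40)
  seg 7: up by d6 = 342/5 → (-362/5, 385/8)
  seg 8: down by d12 = 39/200 → (-362/5, 4793/100)
  seg 9: left by d12 = 39/200 → (-14519/200, 4793/100)
  seg 10: up by d12 = 39/200 → (-14519/200, 385/8)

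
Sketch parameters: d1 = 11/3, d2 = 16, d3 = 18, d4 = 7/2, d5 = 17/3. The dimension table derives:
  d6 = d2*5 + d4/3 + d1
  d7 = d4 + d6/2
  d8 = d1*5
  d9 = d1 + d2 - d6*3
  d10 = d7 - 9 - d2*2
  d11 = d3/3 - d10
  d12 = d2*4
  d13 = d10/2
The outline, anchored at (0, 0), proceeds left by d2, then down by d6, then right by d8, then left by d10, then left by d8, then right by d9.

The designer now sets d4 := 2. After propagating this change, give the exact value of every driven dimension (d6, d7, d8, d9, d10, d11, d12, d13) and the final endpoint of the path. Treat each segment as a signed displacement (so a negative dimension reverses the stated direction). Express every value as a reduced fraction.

d6 = 253/3
d7 = 265/6
d8 = 55/3
d9 = -700/3
d10 = 19/6
d11 = 17/6
d12 = 64
d13 = 19/12
endpoint = (-505/2, -253/3)

Apply edit: d4 := 2
  d6 = d2*5 + d4/3 + d1 = 253/3
  d7 = d4 + d6/2 = 265/6
  d8 = d1*5 = 55/3
  d9 = d1 + d2 - d6*3 = -700/3
  d10 = d7 - 9 - d2*2 = 19/6
  d11 = d3/3 - d10 = 17/6
  d12 = d2*4 = 64
  d13 = d10/2 = 19/12
Walk from origin (0, 0):
  seg 1: left by d2 = 16 → (-16, 0)
  seg 2: down by d6 = 253/3 → (-16, -253/3)
  seg 3: right by d8 = 55/3 → (7/3, -253/3)
  seg 4: left by d10 = 19/6 → (-5/6, -253/3)
  seg 5: left by d8 = 55/3 → (-115/6, -253/3)
  seg 6: right by d9 = -700/3 → (-505/2, -253/3)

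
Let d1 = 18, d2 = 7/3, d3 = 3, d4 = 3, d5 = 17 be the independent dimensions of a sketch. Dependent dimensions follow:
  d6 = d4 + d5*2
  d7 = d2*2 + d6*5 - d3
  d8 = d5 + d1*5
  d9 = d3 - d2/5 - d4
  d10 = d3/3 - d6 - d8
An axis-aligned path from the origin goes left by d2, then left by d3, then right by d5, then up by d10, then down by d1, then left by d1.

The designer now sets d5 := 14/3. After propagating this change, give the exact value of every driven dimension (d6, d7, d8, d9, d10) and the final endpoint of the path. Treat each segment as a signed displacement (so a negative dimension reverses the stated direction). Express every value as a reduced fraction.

Apply edit: d5 := 14/3
  d6 = d4 + d5*2 = 37/3
  d7 = d2*2 + d6*5 - d3 = 190/3
  d8 = d5 + d1*5 = 284/3
  d9 = d3 - d2/5 - d4 = -7/15
  d10 = d3/3 - d6 - d8 = -106
Walk from origin (0, 0):
  seg 1: left by d2 = 7/3 → (-7/3, 0)
  seg 2: left by d3 = 3 → (-16/3, 0)
  seg 3: right by d5 = 14/3 → (-2/3, 0)
  seg 4: up by d10 = -106 → (-2/3, -106)
  seg 5: down by d1 = 18 → (-2/3, -124)
  seg 6: left by d1 = 18 → (-56/3, -124)

d6 = 37/3
d7 = 190/3
d8 = 284/3
d9 = -7/15
d10 = -106
endpoint = (-56/3, -124)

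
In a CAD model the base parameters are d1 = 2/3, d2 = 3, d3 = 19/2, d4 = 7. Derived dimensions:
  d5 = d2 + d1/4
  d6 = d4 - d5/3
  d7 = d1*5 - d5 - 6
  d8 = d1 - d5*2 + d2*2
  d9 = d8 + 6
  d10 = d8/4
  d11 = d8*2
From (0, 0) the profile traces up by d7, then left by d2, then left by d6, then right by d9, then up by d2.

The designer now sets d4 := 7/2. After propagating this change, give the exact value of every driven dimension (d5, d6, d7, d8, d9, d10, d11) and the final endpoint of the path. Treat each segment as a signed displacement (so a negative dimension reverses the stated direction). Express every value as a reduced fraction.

Apply edit: d4 := 7/2
  d5 = d2 + d1/4 = 19/6
  d6 = d4 - d5/3 = 22/9
  d7 = d1*5 - d5 - 6 = -35/6
  d8 = d1 - d5*2 + d2*2 = 1/3
  d9 = d8 + 6 = 19/3
  d10 = d8/4 = 1/12
  d11 = d8*2 = 2/3
Walk from origin (0, 0):
  seg 1: up by d7 = -35/6 → (0, -35/6)
  seg 2: left by d2 = 3 → (-3, -35/6)
  seg 3: left by d6 = 22/9 → (-49/9, -35/6)
  seg 4: right by d9 = 19/3 → (8/9, -35/6)
  seg 5: up by d2 = 3 → (8/9, -17/6)

d5 = 19/6
d6 = 22/9
d7 = -35/6
d8 = 1/3
d9 = 19/3
d10 = 1/12
d11 = 2/3
endpoint = (8/9, -17/6)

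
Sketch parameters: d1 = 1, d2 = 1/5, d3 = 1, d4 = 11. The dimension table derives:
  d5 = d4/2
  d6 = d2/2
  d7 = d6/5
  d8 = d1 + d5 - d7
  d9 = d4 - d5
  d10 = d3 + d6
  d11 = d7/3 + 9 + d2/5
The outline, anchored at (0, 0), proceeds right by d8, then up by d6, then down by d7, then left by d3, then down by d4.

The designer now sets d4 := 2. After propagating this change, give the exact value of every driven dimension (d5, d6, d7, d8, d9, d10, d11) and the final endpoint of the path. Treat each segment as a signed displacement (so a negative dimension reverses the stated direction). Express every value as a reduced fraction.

Apply edit: d4 := 2
  d5 = d4/2 = 1
  d6 = d2/2 = 1/10
  d7 = d6/5 = 1/50
  d8 = d1 + d5 - d7 = 99/50
  d9 = d4 - d5 = 1
  d10 = d3 + d6 = 11/10
  d11 = d7/3 + 9 + d2/5 = 1357/150
Walk from origin (0, 0):
  seg 1: right by d8 = 99/50 → (99/50, 0)
  seg 2: up by d6 = 1/10 → (99/50, 1/10)
  seg 3: down by d7 = 1/50 → (99/50, 2/25)
  seg 4: left by d3 = 1 → (49/50, 2/25)
  seg 5: down by d4 = 2 → (49/50, -48/25)

d5 = 1
d6 = 1/10
d7 = 1/50
d8 = 99/50
d9 = 1
d10 = 11/10
d11 = 1357/150
endpoint = (49/50, -48/25)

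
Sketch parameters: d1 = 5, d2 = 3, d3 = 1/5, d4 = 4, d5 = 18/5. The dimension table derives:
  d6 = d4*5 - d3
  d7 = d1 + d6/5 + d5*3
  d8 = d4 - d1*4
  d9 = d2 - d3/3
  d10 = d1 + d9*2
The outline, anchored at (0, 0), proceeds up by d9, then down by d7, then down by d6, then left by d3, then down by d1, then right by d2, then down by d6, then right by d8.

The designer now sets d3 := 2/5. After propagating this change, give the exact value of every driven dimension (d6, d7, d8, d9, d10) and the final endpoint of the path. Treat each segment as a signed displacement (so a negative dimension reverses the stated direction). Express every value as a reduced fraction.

Apply edit: d3 := 2/5
  d6 = d4*5 - d3 = 98/5
  d7 = d1 + d6/5 + d5*3 = 493/25
  d8 = d4 - d1*4 = -16
  d9 = d2 - d3/3 = 43/15
  d10 = d1 + d9*2 = 161/15
Walk from origin (0, 0):
  seg 1: up by d9 = 43/15 → (0, 43/15)
  seg 2: down by d7 = 493/25 → (0, -1264/75)
  seg 3: down by d6 = 98/5 → (0, -2734/75)
  seg 4: left by d3 = 2/5 → (-2/5, -2734/75)
  seg 5: down by d1 = 5 → (-2/5, -3109/75)
  seg 6: right by d2 = 3 → (13/5, -3109/75)
  seg 7: down by d6 = 98/5 → (13/5, -4579/75)
  seg 8: right by d8 = -16 → (-67/5, -4579/75)

d6 = 98/5
d7 = 493/25
d8 = -16
d9 = 43/15
d10 = 161/15
endpoint = (-67/5, -4579/75)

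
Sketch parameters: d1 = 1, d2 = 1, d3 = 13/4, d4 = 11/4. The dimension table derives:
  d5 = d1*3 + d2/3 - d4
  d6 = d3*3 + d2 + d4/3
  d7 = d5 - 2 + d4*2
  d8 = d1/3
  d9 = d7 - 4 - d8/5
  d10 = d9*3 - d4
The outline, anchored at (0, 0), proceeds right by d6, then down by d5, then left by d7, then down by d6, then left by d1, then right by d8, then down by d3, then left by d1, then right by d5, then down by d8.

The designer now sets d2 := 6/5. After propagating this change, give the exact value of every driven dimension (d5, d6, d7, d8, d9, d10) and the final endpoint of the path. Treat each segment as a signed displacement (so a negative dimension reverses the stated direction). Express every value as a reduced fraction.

Apply edit: d2 := 6/5
  d5 = d1*3 + d2/3 - d4 = 13/20
  d6 = d3*3 + d2 + d4/3 = 178/15
  d7 = d5 - 2 + d4*2 = 83/20
  d8 = d1/3 = 1/3
  d9 = d7 - 4 - d8/5 = 1/12
  d10 = d9*3 - d4 = -5/2
Walk from origin (0, 0):
  seg 1: right by d6 = 178/15 → (178/15, 0)
  seg 2: down by d5 = 13/20 → (178/15, -13/20)
  seg 3: left by d7 = 83/20 → (463/60, -13/20)
  seg 4: down by d6 = 178/15 → (463/60, -751/60)
  seg 5: left by d1 = 1 → (403/60, -751/60)
  seg 6: right by d8 = 1/3 → (141/20, -751/60)
  seg 7: down by d3 = 13/4 → (141/20, -473/30)
  seg 8: left by d1 = 1 → (121/20, -473/30)
  seg 9: right by d5 = 13/20 → (67/10, -473/30)
  seg 10: down by d8 = 1/3 → (67/10, -161/10)

d5 = 13/20
d6 = 178/15
d7 = 83/20
d8 = 1/3
d9 = 1/12
d10 = -5/2
endpoint = (67/10, -161/10)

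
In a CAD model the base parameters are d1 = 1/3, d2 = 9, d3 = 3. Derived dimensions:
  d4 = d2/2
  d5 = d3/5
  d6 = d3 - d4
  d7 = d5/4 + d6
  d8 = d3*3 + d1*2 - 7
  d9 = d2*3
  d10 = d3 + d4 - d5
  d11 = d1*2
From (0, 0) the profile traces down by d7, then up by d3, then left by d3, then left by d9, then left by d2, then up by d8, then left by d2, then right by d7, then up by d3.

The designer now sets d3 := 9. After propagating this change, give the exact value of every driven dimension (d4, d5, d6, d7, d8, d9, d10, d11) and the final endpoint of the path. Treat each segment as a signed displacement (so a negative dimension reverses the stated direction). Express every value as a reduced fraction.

Apply edit: d3 := 9
  d4 = d2/2 = 9/2
  d5 = d3/5 = 9/5
  d6 = d3 - d4 = 9/2
  d7 = d5/4 + d6 = 99/20
  d8 = d3*3 + d1*2 - 7 = 62/3
  d9 = d2*3 = 27
  d10 = d3 + d4 - d5 = 117/10
  d11 = d1*2 = 2/3
Walk from origin (0, 0):
  seg 1: down by d7 = 99/20 → (0, -99/20)
  seg 2: up by d3 = 9 → (0, 81/20)
  seg 3: left by d3 = 9 → (-9, 81/20)
  seg 4: left by d9 = 27 → (-36, 81/20)
  seg 5: left by d2 = 9 → (-45, 81/20)
  seg 6: up by d8 = 62/3 → (-45, 1483/60)
  seg 7: left by d2 = 9 → (-54, 1483/60)
  seg 8: right by d7 = 99/20 → (-981/20, 1483/60)
  seg 9: up by d3 = 9 → (-981/20, 2023/60)

d4 = 9/2
d5 = 9/5
d6 = 9/2
d7 = 99/20
d8 = 62/3
d9 = 27
d10 = 117/10
d11 = 2/3
endpoint = (-981/20, 2023/60)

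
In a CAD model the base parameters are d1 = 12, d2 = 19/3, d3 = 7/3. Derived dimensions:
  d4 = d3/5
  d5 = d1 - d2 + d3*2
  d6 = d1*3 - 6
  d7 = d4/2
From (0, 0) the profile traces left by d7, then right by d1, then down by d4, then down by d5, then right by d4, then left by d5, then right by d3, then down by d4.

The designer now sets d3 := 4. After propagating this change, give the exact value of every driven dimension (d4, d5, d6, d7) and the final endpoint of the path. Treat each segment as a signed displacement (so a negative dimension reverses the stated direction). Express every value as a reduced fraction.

d4 = 4/5
d5 = 41/3
d6 = 30
d7 = 2/5
endpoint = (41/15, -229/15)

Apply edit: d3 := 4
  d4 = d3/5 = 4/5
  d5 = d1 - d2 + d3*2 = 41/3
  d6 = d1*3 - 6 = 30
  d7 = d4/2 = 2/5
Walk from origin (0, 0):
  seg 1: left by d7 = 2/5 → (-2/5, 0)
  seg 2: right by d1 = 12 → (58/5, 0)
  seg 3: down by d4 = 4/5 → (58/5, -4/5)
  seg 4: down by d5 = 41/3 → (58/5, -217/15)
  seg 5: right by d4 = 4/5 → (62/5, -217/15)
  seg 6: left by d5 = 41/3 → (-19/15, -217/15)
  seg 7: right by d3 = 4 → (41/15, -217/15)
  seg 8: down by d4 = 4/5 → (41/15, -229/15)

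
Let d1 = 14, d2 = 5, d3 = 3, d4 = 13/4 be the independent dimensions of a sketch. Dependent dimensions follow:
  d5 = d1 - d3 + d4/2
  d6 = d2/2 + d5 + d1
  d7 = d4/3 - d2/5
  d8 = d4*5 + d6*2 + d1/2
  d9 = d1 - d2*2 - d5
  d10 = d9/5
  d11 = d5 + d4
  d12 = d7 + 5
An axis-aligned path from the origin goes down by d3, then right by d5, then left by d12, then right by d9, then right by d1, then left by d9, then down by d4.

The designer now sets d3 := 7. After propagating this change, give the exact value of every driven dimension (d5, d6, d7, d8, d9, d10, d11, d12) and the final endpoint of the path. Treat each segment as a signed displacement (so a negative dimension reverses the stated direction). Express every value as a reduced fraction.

d5 = 69/8
d6 = 201/8
d7 = 1/12
d8 = 147/2
d9 = -37/8
d10 = -37/40
d11 = 95/8
d12 = 61/12
endpoint = (421/24, -41/4)

Apply edit: d3 := 7
  d5 = d1 - d3 + d4/2 = 69/8
  d6 = d2/2 + d5 + d1 = 201/8
  d7 = d4/3 - d2/5 = 1/12
  d8 = d4*5 + d6*2 + d1/2 = 147/2
  d9 = d1 - d2*2 - d5 = -37/8
  d10 = d9/5 = -37/40
  d11 = d5 + d4 = 95/8
  d12 = d7 + 5 = 61/12
Walk from origin (0, 0):
  seg 1: down by d3 = 7 → (0, -7)
  seg 2: right by d5 = 69/8 → (69/8, -7)
  seg 3: left by d12 = 61/12 → (85/24, -7)
  seg 4: right by d9 = -37/8 → (-13/12, -7)
  seg 5: right by d1 = 14 → (155/12, -7)
  seg 6: left by d9 = -37/8 → (421/24, -7)
  seg 7: down by d4 = 13/4 → (421/24, -41/4)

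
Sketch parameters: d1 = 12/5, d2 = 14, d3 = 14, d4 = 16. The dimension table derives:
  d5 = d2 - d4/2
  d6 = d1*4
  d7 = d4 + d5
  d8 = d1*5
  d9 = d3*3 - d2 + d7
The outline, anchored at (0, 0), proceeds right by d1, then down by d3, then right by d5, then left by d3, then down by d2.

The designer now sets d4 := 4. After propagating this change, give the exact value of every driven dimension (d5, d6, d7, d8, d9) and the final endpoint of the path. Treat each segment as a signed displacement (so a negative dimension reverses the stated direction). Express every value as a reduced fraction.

Apply edit: d4 := 4
  d5 = d2 - d4/2 = 12
  d6 = d1*4 = 48/5
  d7 = d4 + d5 = 16
  d8 = d1*5 = 12
  d9 = d3*3 - d2 + d7 = 44
Walk from origin (0, 0):
  seg 1: right by d1 = 12/5 → (12/5, 0)
  seg 2: down by d3 = 14 → (12/5, -14)
  seg 3: right by d5 = 12 → (72/5, -14)
  seg 4: left by d3 = 14 → (2/5, -14)
  seg 5: down by d2 = 14 → (2/5, -28)

d5 = 12
d6 = 48/5
d7 = 16
d8 = 12
d9 = 44
endpoint = (2/5, -28)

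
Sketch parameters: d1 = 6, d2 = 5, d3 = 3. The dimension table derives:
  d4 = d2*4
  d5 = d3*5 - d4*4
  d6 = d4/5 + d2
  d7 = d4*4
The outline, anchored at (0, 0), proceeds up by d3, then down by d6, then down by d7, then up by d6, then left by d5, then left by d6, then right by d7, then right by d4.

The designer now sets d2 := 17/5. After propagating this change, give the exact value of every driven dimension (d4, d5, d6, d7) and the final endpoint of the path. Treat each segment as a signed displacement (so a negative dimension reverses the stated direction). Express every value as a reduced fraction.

Apply edit: d2 := 17/5
  d4 = d2*4 = 68/5
  d5 = d3*5 - d4*4 = -197/5
  d6 = d4/5 + d2 = 153/25
  d7 = d4*4 = 272/5
Walk from origin (0, 0):
  seg 1: up by d3 = 3 → (0, 3)
  seg 2: down by d6 = 153/25 → (0, -78/25)
  seg 3: down by d7 = 272/5 → (0, -1438/25)
  seg 4: up by d6 = 153/25 → (0, -257/5)
  seg 5: left by d5 = -197/5 → (197/5, -257/5)
  seg 6: left by d6 = 153/25 → (832/25, -257/5)
  seg 7: right by d7 = 272/5 → (2192/25, -257/5)
  seg 8: right by d4 = 68/5 → (2532/25, -257/5)

d4 = 68/5
d5 = -197/5
d6 = 153/25
d7 = 272/5
endpoint = (2532/25, -257/5)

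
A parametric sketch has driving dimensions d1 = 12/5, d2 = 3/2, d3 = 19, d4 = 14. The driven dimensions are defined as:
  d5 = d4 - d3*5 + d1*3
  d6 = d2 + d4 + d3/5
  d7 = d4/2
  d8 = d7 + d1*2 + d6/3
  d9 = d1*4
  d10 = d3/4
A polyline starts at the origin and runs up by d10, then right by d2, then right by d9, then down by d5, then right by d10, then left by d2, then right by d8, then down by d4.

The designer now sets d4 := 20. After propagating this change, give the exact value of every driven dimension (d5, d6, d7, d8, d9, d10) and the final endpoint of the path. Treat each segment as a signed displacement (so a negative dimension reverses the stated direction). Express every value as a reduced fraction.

d5 = -339/5
d6 = 253/10
d7 = 10
d8 = 697/30
d9 = 48/5
d10 = 19/4
endpoint = (451/12, 1051/20)

Apply edit: d4 := 20
  d5 = d4 - d3*5 + d1*3 = -339/5
  d6 = d2 + d4 + d3/5 = 253/10
  d7 = d4/2 = 10
  d8 = d7 + d1*2 + d6/3 = 697/30
  d9 = d1*4 = 48/5
  d10 = d3/4 = 19/4
Walk from origin (0, 0):
  seg 1: up by d10 = 19/4 → (0, 19/4)
  seg 2: right by d2 = 3/2 → (3/2, 19/4)
  seg 3: right by d9 = 48/5 → (111/10, 19/4)
  seg 4: down by d5 = -339/5 → (111/10, 1451/20)
  seg 5: right by d10 = 19/4 → (317/20, 1451/20)
  seg 6: left by d2 = 3/2 → (287/20, 1451/20)
  seg 7: right by d8 = 697/30 → (451/12, 1451/20)
  seg 8: down by d4 = 20 → (451/12, 1051/20)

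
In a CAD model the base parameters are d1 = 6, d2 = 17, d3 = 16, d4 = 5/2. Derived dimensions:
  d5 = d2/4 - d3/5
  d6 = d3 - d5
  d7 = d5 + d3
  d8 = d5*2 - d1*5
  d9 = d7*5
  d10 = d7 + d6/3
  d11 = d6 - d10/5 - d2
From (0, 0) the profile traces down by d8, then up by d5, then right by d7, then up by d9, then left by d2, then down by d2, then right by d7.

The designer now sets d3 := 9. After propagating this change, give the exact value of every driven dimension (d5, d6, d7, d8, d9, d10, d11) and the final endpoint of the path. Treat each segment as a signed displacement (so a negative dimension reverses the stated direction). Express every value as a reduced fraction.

Apply edit: d3 := 9
  d5 = d2/4 - d3/5 = 49/20
  d6 = d3 - d5 = 131/20
  d7 = d5 + d3 = 229/20
  d8 = d5*2 - d1*5 = -251/10
  d9 = d7*5 = 229/4
  d10 = d7 + d6/3 = 409/30
  d11 = d6 - d10/5 - d2 = -3953/300
Walk from origin (0, 0):
  seg 1: down by d8 = -251/10 → (0, 251/10)
  seg 2: up by d5 = 49/20 → (0, 551/20)
  seg 3: right by d7 = 229/20 → (229/20, 551/20)
  seg 4: up by d9 = 229/4 → (229/20, 424/5)
  seg 5: left by d2 = 17 → (-111/20, 424/5)
  seg 6: down by d2 = 17 → (-111/20, 339/5)
  seg 7: right by d7 = 229/20 → (59/10, 339/5)

d5 = 49/20
d6 = 131/20
d7 = 229/20
d8 = -251/10
d9 = 229/4
d10 = 409/30
d11 = -3953/300
endpoint = (59/10, 339/5)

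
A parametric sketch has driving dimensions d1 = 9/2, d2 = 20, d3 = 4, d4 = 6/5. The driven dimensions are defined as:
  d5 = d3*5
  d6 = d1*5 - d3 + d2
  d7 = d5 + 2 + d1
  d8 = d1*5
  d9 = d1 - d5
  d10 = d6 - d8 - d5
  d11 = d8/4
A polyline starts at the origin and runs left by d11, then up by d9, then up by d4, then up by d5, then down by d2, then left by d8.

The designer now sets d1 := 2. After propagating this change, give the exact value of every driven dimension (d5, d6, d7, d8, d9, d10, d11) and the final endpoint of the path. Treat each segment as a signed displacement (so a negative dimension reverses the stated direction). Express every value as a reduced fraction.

d5 = 20
d6 = 26
d7 = 24
d8 = 10
d9 = -18
d10 = -4
d11 = 5/2
endpoint = (-25/2, -84/5)

Apply edit: d1 := 2
  d5 = d3*5 = 20
  d6 = d1*5 - d3 + d2 = 26
  d7 = d5 + 2 + d1 = 24
  d8 = d1*5 = 10
  d9 = d1 - d5 = -18
  d10 = d6 - d8 - d5 = -4
  d11 = d8/4 = 5/2
Walk from origin (0, 0):
  seg 1: left by d11 = 5/2 → (-5/2, 0)
  seg 2: up by d9 = -18 → (-5/2, -18)
  seg 3: up by d4 = 6/5 → (-5/2, -84/5)
  seg 4: up by d5 = 20 → (-5/2, 16/5)
  seg 5: down by d2 = 20 → (-5/2, -84/5)
  seg 6: left by d8 = 10 → (-25/2, -84/5)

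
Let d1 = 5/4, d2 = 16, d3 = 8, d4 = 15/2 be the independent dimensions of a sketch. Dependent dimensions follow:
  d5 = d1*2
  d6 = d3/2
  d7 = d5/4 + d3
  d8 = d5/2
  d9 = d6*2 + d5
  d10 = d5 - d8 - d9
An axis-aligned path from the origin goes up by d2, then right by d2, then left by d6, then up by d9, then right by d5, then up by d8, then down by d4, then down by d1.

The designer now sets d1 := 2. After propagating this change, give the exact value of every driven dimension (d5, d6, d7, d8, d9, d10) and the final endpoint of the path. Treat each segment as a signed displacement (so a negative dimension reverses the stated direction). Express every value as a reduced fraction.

Apply edit: d1 := 2
  d5 = d1*2 = 4
  d6 = d3/2 = 4
  d7 = d5/4 + d3 = 9
  d8 = d5/2 = 2
  d9 = d6*2 + d5 = 12
  d10 = d5 - d8 - d9 = -10
Walk from origin (0, 0):
  seg 1: up by d2 = 16 → (0, 16)
  seg 2: right by d2 = 16 → (16, 16)
  seg 3: left by d6 = 4 → (12, 16)
  seg 4: up by d9 = 12 → (12, 28)
  seg 5: right by d5 = 4 → (16, 28)
  seg 6: up by d8 = 2 → (16, 30)
  seg 7: down by d4 = 15/2 → (16, 45/2)
  seg 8: down by d1 = 2 → (16, 41/2)

d5 = 4
d6 = 4
d7 = 9
d8 = 2
d9 = 12
d10 = -10
endpoint = (16, 41/2)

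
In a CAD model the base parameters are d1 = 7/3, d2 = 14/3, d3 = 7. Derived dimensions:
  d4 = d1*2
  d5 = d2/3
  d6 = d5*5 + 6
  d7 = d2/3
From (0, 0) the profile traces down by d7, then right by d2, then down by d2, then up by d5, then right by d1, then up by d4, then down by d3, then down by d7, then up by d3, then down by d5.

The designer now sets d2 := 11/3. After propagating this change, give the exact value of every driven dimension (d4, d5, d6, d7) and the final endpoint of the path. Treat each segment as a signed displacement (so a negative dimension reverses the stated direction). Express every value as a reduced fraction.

Apply edit: d2 := 11/3
  d4 = d1*2 = 14/3
  d5 = d2/3 = 11/9
  d6 = d5*5 + 6 = 109/9
  d7 = d2/3 = 11/9
Walk from origin (0, 0):
  seg 1: down by d7 = 11/9 → (0, -11/9)
  seg 2: right by d2 = 11/3 → (11/3, -11/9)
  seg 3: down by d2 = 11/3 → (11/3, -44/9)
  seg 4: up by d5 = 11/9 → (11/3, -11/3)
  seg 5: right by d1 = 7/3 → (6, -11/3)
  seg 6: up by d4 = 14/3 → (6, 1)
  seg 7: down by d3 = 7 → (6, -6)
  seg 8: down by d7 = 11/9 → (6, -65/9)
  seg 9: up by d3 = 7 → (6, -2/9)
  seg 10: down by d5 = 11/9 → (6, -13/9)

d4 = 14/3
d5 = 11/9
d6 = 109/9
d7 = 11/9
endpoint = (6, -13/9)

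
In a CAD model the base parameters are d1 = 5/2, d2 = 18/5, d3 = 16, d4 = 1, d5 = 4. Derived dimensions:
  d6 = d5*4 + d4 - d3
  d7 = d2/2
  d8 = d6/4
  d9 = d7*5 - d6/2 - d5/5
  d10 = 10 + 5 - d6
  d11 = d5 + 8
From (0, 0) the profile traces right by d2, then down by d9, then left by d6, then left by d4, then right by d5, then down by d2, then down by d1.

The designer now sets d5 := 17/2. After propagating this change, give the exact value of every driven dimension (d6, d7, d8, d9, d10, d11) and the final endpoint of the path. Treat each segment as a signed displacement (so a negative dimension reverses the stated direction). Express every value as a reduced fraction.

Apply edit: d5 := 17/2
  d6 = d5*4 + d4 - d3 = 19
  d7 = d2/2 = 9/5
  d8 = d6/4 = 19/4
  d9 = d7*5 - d6/2 - d5/5 = -11/5
  d10 = 10 + 5 - d6 = -4
  d11 = d5 + 8 = 33/2
Walk from origin (0, 0):
  seg 1: right by d2 = 18/5 → (18/5, 0)
  seg 2: down by d9 = -11/5 → (18/5, 11/5)
  seg 3: left by d6 = 19 → (-77/5, 11/5)
  seg 4: left by d4 = 1 → (-82/5, 11/5)
  seg 5: right by d5 = 17/2 → (-79/10, 11/5)
  seg 6: down by d2 = 18/5 → (-79/10, -7/5)
  seg 7: down by d1 = 5/2 → (-79/10, -39/10)

d6 = 19
d7 = 9/5
d8 = 19/4
d9 = -11/5
d10 = -4
d11 = 33/2
endpoint = (-79/10, -39/10)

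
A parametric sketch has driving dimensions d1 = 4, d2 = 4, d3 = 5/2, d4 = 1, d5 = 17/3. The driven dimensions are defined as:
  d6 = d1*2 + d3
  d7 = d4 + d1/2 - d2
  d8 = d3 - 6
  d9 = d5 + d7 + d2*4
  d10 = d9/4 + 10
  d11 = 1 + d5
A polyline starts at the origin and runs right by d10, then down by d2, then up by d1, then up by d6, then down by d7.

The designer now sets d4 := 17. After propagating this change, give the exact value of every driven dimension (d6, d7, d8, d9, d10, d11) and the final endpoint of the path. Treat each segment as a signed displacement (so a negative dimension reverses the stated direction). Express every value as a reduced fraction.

d6 = 21/2
d7 = 15
d8 = -7/2
d9 = 110/3
d10 = 115/6
d11 = 20/3
endpoint = (115/6, -9/2)

Apply edit: d4 := 17
  d6 = d1*2 + d3 = 21/2
  d7 = d4 + d1/2 - d2 = 15
  d8 = d3 - 6 = -7/2
  d9 = d5 + d7 + d2*4 = 110/3
  d10 = d9/4 + 10 = 115/6
  d11 = 1 + d5 = 20/3
Walk from origin (0, 0):
  seg 1: right by d10 = 115/6 → (115/6, 0)
  seg 2: down by d2 = 4 → (115/6, -4)
  seg 3: up by d1 = 4 → (115/6, 0)
  seg 4: up by d6 = 21/2 → (115/6, 21/2)
  seg 5: down by d7 = 15 → (115/6, -9/2)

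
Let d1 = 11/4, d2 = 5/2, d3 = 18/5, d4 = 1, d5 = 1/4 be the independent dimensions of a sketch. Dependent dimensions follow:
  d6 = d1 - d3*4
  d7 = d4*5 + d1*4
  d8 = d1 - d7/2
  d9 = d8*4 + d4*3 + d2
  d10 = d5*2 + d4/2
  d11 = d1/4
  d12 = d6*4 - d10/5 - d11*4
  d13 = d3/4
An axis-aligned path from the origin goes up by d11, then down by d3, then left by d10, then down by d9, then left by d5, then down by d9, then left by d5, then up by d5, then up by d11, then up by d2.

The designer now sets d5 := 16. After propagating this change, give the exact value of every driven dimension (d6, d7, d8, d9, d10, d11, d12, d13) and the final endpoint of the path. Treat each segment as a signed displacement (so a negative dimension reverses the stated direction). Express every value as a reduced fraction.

d6 = -233/20
d7 = 16
d8 = -21/4
d9 = -31/2
d10 = 65/2
d11 = 11/16
d12 = -1117/20
d13 = 9/10
endpoint = (-129/2, 1891/40)

Apply edit: d5 := 16
  d6 = d1 - d3*4 = -233/20
  d7 = d4*5 + d1*4 = 16
  d8 = d1 - d7/2 = -21/4
  d9 = d8*4 + d4*3 + d2 = -31/2
  d10 = d5*2 + d4/2 = 65/2
  d11 = d1/4 = 11/16
  d12 = d6*4 - d10/5 - d11*4 = -1117/20
  d13 = d3/4 = 9/10
Walk from origin (0, 0):
  seg 1: up by d11 = 11/16 → (0, 11/16)
  seg 2: down by d3 = 18/5 → (0, -233/80)
  seg 3: left by d10 = 65/2 → (-65/2, -233/80)
  seg 4: down by d9 = -31/2 → (-65/2, 1007/80)
  seg 5: left by d5 = 16 → (-97/2, 1007/80)
  seg 6: down by d9 = -31/2 → (-97/2, 2247/80)
  seg 7: left by d5 = 16 → (-129/2, 2247/80)
  seg 8: up by d5 = 16 → (-129/2, 3527/80)
  seg 9: up by d11 = 11/16 → (-129/2, 1791/40)
  seg 10: up by d2 = 5/2 → (-129/2, 1891/40)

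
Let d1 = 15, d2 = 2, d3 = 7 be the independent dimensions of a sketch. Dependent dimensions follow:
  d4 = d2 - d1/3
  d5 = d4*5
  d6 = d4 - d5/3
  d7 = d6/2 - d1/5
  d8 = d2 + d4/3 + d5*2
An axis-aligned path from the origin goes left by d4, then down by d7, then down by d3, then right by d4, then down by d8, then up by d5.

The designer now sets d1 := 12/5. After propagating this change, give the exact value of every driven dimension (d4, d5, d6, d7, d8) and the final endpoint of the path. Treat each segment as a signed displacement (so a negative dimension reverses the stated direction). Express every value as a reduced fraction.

d4 = 6/5
d5 = 6
d6 = -4/5
d7 = -22/25
d8 = 72/5
endpoint = (0, -363/25)

Apply edit: d1 := 12/5
  d4 = d2 - d1/3 = 6/5
  d5 = d4*5 = 6
  d6 = d4 - d5/3 = -4/5
  d7 = d6/2 - d1/5 = -22/25
  d8 = d2 + d4/3 + d5*2 = 72/5
Walk from origin (0, 0):
  seg 1: left by d4 = 6/5 → (-6/5, 0)
  seg 2: down by d7 = -22/25 → (-6/5, 22/25)
  seg 3: down by d3 = 7 → (-6/5, -153/25)
  seg 4: right by d4 = 6/5 → (0, -153/25)
  seg 5: down by d8 = 72/5 → (0, -513/25)
  seg 6: up by d5 = 6 → (0, -363/25)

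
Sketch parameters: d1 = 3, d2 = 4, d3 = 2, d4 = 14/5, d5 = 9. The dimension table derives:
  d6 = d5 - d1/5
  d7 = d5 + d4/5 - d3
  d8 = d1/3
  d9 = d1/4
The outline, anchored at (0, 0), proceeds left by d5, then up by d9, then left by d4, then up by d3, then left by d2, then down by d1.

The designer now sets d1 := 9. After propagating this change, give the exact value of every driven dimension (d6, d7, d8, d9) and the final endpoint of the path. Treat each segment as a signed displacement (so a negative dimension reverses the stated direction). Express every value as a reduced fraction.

Apply edit: d1 := 9
  d6 = d5 - d1/5 = 36/5
  d7 = d5 + d4/5 - d3 = 189/25
  d8 = d1/3 = 3
  d9 = d1/4 = 9/4
Walk from origin (0, 0):
  seg 1: left by d5 = 9 → (-9, 0)
  seg 2: up by d9 = 9/4 → (-9, 9/4)
  seg 3: left by d4 = 14/5 → (-59/5, 9/4)
  seg 4: up by d3 = 2 → (-59/5, 17/4)
  seg 5: left by d2 = 4 → (-79/5, 17/4)
  seg 6: down by d1 = 9 → (-79/5, -19/4)

d6 = 36/5
d7 = 189/25
d8 = 3
d9 = 9/4
endpoint = (-79/5, -19/4)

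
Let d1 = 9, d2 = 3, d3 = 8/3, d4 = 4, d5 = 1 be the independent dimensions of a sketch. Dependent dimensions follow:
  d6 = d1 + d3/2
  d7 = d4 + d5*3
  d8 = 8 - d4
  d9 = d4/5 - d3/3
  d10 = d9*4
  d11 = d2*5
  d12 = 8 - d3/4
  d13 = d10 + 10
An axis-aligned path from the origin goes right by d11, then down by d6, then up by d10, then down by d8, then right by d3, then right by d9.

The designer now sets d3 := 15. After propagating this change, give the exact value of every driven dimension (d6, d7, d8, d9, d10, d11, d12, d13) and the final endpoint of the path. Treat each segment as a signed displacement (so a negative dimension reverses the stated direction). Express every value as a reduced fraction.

Apply edit: d3 := 15
  d6 = d1 + d3/2 = 33/2
  d7 = d4 + d5*3 = 7
  d8 = 8 - d4 = 4
  d9 = d4/5 - d3/3 = -21/5
  d10 = d9*4 = -84/5
  d11 = d2*5 = 15
  d12 = 8 - d3/4 = 17/4
  d13 = d10 + 10 = -34/5
Walk from origin (0, 0):
  seg 1: right by d11 = 15 → (15, 0)
  seg 2: down by d6 = 33/2 → (15, -33/2)
  seg 3: up by d10 = -84/5 → (15, -333/10)
  seg 4: down by d8 = 4 → (15, -373/10)
  seg 5: right by d3 = 15 → (30, -373/10)
  seg 6: right by d9 = -21/5 → (129/5, -373/10)

d6 = 33/2
d7 = 7
d8 = 4
d9 = -21/5
d10 = -84/5
d11 = 15
d12 = 17/4
d13 = -34/5
endpoint = (129/5, -373/10)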